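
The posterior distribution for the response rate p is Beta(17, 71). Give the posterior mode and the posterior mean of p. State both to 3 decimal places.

Mode = (17−1)/(17+71−2) = 16/86 = 0.186.
Mean = 17/(17+71) = 17/88 = 0.193.
Right-skewed posterior ⇒ mode < mean.

MAP = 0.186, posterior mean = 0.193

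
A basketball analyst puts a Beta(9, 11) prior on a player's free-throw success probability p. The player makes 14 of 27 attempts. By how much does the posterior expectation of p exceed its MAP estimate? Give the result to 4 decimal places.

0.0005

Posterior: Beta(9+14, 11+13) = Beta(23, 24).
Mode = (23−1)/(23+24−2) = 22/45 = 0.4889.
Mean = 23/(23+24) = 23/47 = 0.4894.
Difference = 0.4894 − 0.4889 = 0.0005.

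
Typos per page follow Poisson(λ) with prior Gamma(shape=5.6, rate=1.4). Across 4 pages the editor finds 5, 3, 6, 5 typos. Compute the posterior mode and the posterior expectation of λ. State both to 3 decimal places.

Σ counts = 19. Posterior: Gamma(shape = 5.6+19 = 24.6, rate = 1.4+4 = 5.4).
Mode = (α−1)/β = 23.6/5.4 = 4.370.
Mean = α/β = 24.6/5.4 = 4.556.
The posterior is right-skewed, so the mean exceeds the mode.

MAP = 4.370, posterior mean = 4.556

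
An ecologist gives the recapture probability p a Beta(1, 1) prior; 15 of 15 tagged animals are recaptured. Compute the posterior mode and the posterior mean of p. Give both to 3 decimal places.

MAP = 1.000; posterior mean = 0.941

Posterior: Beta(1+15, 1+0) = Beta(16, 1).
Since β = 1 ≤ 1 and α > 1, the Beta density is monotone increasing on [0,1]; the mode is at 1.
Mean = 16/(16+1) = 0.941.
The posterior is left-skewed, so the mode exceeds the mean.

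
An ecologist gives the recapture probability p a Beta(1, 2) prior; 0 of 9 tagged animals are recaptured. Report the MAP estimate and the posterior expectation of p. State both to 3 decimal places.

Posterior: Beta(1+0, 2+9) = Beta(1, 11).
Since α = 1 ≤ 1 and β > 1, the Beta density is monotone decreasing on [0,1]; the mode is at 0.
Mean = 1/(1+11) = 0.083.
The posterior is right-skewed, so the mean exceeds the mode.

MAP estimate = 0.000, posterior expectation = 0.083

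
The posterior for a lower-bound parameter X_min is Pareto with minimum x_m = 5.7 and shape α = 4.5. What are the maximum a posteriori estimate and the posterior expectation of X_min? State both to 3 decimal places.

X_min_MAP = 5.700, E[X_min|data] = 7.329

The Pareto density is strictly decreasing on [x_m, ∞), so the mode is x_m = 5.700.
Mean = α·x_m/(α−1) = 4.5·5.7/3.5 = 7.329.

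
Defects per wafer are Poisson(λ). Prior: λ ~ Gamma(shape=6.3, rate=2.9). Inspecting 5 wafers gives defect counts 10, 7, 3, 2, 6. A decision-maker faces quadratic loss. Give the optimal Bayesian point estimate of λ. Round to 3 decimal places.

4.342

Σ counts = 28. Posterior: Gamma(shape = 6.3+28 = 34.3, rate = 2.9+5 = 7.9).
Mode = (α−1)/β = 33.3/7.9 = 4.215.
Mean = α/β = 34.3/7.9 = 4.342.
Quadratic loss ⇒ the optimal estimator is the posterior mean.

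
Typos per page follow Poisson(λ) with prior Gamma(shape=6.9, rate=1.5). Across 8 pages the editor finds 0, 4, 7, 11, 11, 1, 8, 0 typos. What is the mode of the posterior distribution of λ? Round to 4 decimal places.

5.0421

Σ counts = 42. Posterior: Gamma(shape = 6.9+42 = 48.9, rate = 1.5+8 = 9.5).
Mode = (α−1)/β = 47.9/9.5 = 5.0421.
Mean = α/β = 48.9/9.5 = 5.1474.
This is the posterior mode — the MAP estimate.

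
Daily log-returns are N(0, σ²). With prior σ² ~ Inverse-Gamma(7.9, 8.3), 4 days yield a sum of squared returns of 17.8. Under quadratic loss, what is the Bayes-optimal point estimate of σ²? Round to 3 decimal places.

1.933

Posterior: Inverse-Gamma(shape = 7.9+4/2 = 9.9, scale = 8.3+17.8/2 = 17.2).
Mode = β/(α+1) = 17.2/10.9 = 1.578.
Mean = β/(α−1) = 17.2/8.9 = 1.933.
Quadratic loss ⇒ the optimal estimator is the posterior mean.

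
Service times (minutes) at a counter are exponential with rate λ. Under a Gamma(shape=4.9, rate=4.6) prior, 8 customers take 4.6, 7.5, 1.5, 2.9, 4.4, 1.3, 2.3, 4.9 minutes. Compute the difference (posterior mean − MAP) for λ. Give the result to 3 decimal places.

0.029

Σ times = 29.4. Posterior: Gamma(shape = 4.9+8 = 12.9, rate = 4.6+29.4 = 34.0).
Mode = (α−1)/β = 11.9/34.0 = 0.350.
Mean = α/β = 12.9/34.0 = 0.379.
Difference = 0.379 − 0.350 = 0.029.
Right-skewed posterior ⇒ mode < mean.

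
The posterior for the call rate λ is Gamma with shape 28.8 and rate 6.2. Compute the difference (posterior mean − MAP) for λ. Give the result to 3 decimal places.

0.161

Mode = (α−1)/β = 27.8/6.2 = 4.484.
Mean = α/β = 28.8/6.2 = 4.645.
Difference = 4.645 − 4.484 = 0.161.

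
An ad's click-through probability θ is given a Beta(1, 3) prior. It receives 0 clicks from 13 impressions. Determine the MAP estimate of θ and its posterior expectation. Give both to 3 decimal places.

MAP: 0.000. Posterior mean: 0.059.

Posterior: Beta(1+0, 3+13) = Beta(1, 16).
Since α = 1 ≤ 1 and β > 1, the Beta density is monotone decreasing on [0,1]; the mode is at 0.
Mean = 1/(1+16) = 0.059.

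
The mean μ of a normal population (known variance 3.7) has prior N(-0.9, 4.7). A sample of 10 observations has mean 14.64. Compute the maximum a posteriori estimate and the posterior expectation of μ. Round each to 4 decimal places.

MAP: 13.5059. Posterior mean: 13.5059.

Posterior for μ is Normal. Precision-weighted mean: (1/4.7·-0.9 + 10/3.7·14.64) / (1/4.7 + 10/3.7) = 13.5059.
A Normal posterior is symmetric, so mode = mean.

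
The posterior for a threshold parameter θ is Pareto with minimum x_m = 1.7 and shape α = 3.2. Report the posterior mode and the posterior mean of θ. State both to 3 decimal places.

θ_MAP = 1.700, E[θ|data] = 2.473

The Pareto density is strictly decreasing on [x_m, ∞), so the mode is x_m = 1.700.
Mean = α·x_m/(α−1) = 3.2·1.7/2.2 = 2.473.
The mean is pulled above the mode by the posterior's right skew.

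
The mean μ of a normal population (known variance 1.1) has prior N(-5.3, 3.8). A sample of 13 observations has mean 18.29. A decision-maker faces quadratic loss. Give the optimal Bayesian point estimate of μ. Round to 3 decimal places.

Posterior for μ is Normal. Precision-weighted mean: (1/3.8·-5.3 + 13/1.1·18.29) / (1/3.8 + 13/1.1) = 17.776.
A Normal posterior is symmetric, so mode = mean.
Quadratic loss ⇒ the optimal estimator is the posterior mean.

17.776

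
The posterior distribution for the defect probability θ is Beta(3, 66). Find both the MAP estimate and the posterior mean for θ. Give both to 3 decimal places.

Mode = (3−1)/(3+66−2) = 2/67 = 0.030.
Mean = 3/(3+66) = 3/69 = 0.043.
Mean > mode: the posterior has a right tail.

MAP = 0.030; posterior mean = 0.043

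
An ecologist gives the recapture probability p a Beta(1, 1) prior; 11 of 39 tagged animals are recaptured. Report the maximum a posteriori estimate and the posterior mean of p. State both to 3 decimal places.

MAP: 0.282. Posterior mean: 0.293.

Posterior: Beta(1+11, 1+28) = Beta(12, 29).
Mode = (12−1)/(12+29−2) = 11/39 = 0.282.
With a flat prior the MAP equals the MLE, 11/39.
Mean = 12/(12+29) = 12/41 = 0.293.
The mean is pulled above the mode by the posterior's right skew.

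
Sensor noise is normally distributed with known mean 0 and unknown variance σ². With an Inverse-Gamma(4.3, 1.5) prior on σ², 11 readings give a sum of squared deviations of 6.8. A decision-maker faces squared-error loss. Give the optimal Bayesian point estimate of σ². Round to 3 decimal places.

Posterior: Inverse-Gamma(shape = 4.3+11/2 = 9.8, scale = 1.5+6.8/2 = 4.9).
Mode = β/(α+1) = 4.9/10.8 = 0.454.
Mean = β/(α−1) = 4.9/8.8 = 0.557.
Squared-error loss ⇒ the optimal estimator is the posterior mean.

0.557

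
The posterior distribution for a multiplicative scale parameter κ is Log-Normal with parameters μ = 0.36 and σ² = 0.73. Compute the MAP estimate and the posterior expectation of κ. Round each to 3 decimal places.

Mode = exp(μ − σ²) = exp(-0.37) = 0.691.
Mean = exp(μ + σ²/2) = exp(0.725) = 2.065.
Mean > mode: the posterior has a right tail.

MAP = 0.691; posterior mean = 2.065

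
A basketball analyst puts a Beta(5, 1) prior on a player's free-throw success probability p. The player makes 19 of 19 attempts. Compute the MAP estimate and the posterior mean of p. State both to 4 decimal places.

Posterior: Beta(5+19, 1+0) = Beta(24, 1).
Since β = 1 ≤ 1 and α > 1, the Beta density is monotone increasing on [0,1]; the mode is at 1.
Mean = 24/(24+1) = 0.9600.

MAP: 1.0000. Posterior mean: 0.9600.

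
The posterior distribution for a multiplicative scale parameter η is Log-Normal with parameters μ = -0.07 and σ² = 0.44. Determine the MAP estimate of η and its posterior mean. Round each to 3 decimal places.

MAP estimate = 0.600, posterior mean = 1.162

Mode = exp(μ − σ²) = exp(-0.51) = 0.600.
Mean = exp(μ + σ²/2) = exp(0.150) = 1.162.
Mean > mode: the posterior has a right tail.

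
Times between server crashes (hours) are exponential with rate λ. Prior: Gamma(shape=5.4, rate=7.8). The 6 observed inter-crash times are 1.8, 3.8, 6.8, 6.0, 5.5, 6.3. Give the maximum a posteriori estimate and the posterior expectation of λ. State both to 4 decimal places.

MAP: 0.2737. Posterior mean: 0.3000.

Σ times = 30.2. Posterior: Gamma(shape = 5.4+6 = 11.4, rate = 7.8+30.2 = 38.0).
Mode = (α−1)/β = 10.4/38.0 = 0.2737.
Mean = α/β = 11.4/38.0 = 0.3000.
The posterior is right-skewed, so the mean exceeds the mode.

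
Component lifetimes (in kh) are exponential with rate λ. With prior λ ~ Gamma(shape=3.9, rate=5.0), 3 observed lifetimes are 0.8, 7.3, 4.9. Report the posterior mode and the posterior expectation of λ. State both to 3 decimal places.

MAP: 0.328. Posterior mean: 0.383.

Σ times = 13.0. Posterior: Gamma(shape = 3.9+3 = 6.9, rate = 5.0+13.0 = 18.0).
Mode = (α−1)/β = 5.9/18.0 = 0.328.
Mean = α/β = 6.9/18.0 = 0.383.
Mean > mode: the posterior has a right tail.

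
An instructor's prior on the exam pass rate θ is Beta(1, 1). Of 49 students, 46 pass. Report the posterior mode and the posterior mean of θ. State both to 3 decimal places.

Posterior: Beta(1+46, 1+3) = Beta(47, 4).
Mode = (47−1)/(47+4−2) = 46/49 = 0.939.
With a flat prior the MAP equals the MLE, 46/49.
Mean = 47/(47+4) = 47/51 = 0.922.

MAP = 0.939; posterior mean = 0.922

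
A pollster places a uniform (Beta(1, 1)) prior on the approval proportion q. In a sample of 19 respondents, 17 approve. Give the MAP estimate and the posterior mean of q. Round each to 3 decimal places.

q_MAP = 0.895, E[q|data] = 0.857

Posterior: Beta(1+17, 1+2) = Beta(18, 3).
Mode = (18−1)/(18+3−2) = 17/19 = 0.895.
Mean = 18/(18+3) = 18/21 = 0.857.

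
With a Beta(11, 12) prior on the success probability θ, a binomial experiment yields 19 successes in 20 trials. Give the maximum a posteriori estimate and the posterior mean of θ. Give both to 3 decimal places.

Posterior: Beta(11+19, 12+1) = Beta(30, 13).
Mode = (30−1)/(30+13−2) = 29/41 = 0.707.
Mean = 30/(30+13) = 30/43 = 0.698.

θ_MAP = 0.707, E[θ|data] = 0.698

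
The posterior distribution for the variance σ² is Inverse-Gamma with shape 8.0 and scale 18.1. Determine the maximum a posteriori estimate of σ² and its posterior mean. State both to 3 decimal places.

MAP = 2.011; posterior mean = 2.586

Mode = β/(α+1) = 18.1/9.0 = 2.011.
Mean = β/(α−1) = 18.1/7.0 = 2.586.
The mean is pulled above the mode by the posterior's right skew.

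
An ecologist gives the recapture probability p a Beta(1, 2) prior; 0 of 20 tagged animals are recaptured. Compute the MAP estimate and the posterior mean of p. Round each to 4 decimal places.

Posterior: Beta(1+0, 2+20) = Beta(1, 22).
Since α = 1 ≤ 1 and β > 1, the Beta density is monotone decreasing on [0,1]; the mode is at 0.
Mean = 1/(1+22) = 0.0435.

MAP estimate = 0.0000, posterior mean = 0.0435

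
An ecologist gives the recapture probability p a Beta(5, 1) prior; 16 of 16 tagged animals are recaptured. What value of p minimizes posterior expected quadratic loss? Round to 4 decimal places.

0.9545

Posterior: Beta(5+16, 1+0) = Beta(21, 1).
Since β = 1 ≤ 1 and α > 1, the Beta density is monotone increasing on [0,1]; the mode is at 1.
Mean = 21/(21+1) = 0.9545.
Quadratic loss ⇒ the optimal estimator is the posterior mean.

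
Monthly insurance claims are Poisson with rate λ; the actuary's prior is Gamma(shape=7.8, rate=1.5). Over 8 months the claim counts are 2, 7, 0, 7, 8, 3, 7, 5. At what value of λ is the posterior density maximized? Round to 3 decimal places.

4.821

Σ counts = 39. Posterior: Gamma(shape = 7.8+39 = 46.8, rate = 1.5+8 = 9.5).
Mode = (α−1)/β = 45.8/9.5 = 4.821.
Mean = α/β = 46.8/9.5 = 4.926.
This is the posterior mode — the MAP estimate.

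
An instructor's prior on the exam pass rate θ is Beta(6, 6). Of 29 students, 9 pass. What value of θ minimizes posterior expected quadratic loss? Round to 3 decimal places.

Posterior: Beta(6+9, 6+20) = Beta(15, 26).
Mode = (15−1)/(15+26−2) = 14/39 = 0.359.
Mean = 15/(15+26) = 15/41 = 0.366.
Quadratic loss ⇒ the optimal estimator is the posterior mean.

0.366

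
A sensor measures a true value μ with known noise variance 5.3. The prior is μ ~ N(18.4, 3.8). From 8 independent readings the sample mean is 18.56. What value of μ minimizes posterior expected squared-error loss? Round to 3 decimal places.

18.536

Posterior for μ is Normal. Precision-weighted mean: (1/3.8·18.4 + 8/5.3·18.56) / (1/3.8 + 8/5.3) = 18.536.
A Normal posterior is symmetric, so mode = mean.
Squared-error loss ⇒ the optimal estimator is the posterior mean.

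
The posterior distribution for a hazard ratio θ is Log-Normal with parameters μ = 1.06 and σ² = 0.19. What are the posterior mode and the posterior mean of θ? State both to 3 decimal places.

MAP = 2.387, posterior mean = 3.174

Mode = exp(μ − σ²) = exp(0.87) = 2.387.
Mean = exp(μ + σ²/2) = exp(1.155) = 3.174.
The posterior is right-skewed, so the mean exceeds the mode.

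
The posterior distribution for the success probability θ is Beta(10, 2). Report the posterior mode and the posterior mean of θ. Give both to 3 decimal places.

θ_MAP = 0.900, E[θ|data] = 0.833

Mode = (10−1)/(10+2−2) = 9/10 = 0.900.
Mean = 10/(10+2) = 10/12 = 0.833.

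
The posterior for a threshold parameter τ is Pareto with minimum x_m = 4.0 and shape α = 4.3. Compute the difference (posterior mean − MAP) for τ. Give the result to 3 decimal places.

1.212

The Pareto density is strictly decreasing on [x_m, ∞), so the mode is x_m = 4.000.
Mean = α·x_m/(α−1) = 4.3·4.0/3.3 = 5.212.
Difference = 5.212 − 4.000 = 1.212.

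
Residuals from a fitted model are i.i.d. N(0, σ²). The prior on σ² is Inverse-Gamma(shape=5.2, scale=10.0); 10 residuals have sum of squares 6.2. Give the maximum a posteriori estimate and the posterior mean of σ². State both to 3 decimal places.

σ²_MAP = 1.170, E[σ²|data] = 1.424

Posterior: Inverse-Gamma(shape = 5.2+10/2 = 10.2, scale = 10.0+6.2/2 = 13.1).
Mode = β/(α+1) = 13.1/11.2 = 1.170.
Mean = β/(α−1) = 13.1/9.2 = 1.424.
Mean > mode: the posterior has a right tail.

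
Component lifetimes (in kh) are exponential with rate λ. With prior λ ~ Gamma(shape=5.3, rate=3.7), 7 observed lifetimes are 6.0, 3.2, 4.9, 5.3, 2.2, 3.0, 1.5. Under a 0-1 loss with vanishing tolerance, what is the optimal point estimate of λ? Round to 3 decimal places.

0.379

Σ times = 26.1. Posterior: Gamma(shape = 5.3+7 = 12.3, rate = 3.7+26.1 = 29.8).
Mode = (α−1)/β = 11.3/29.8 = 0.379.
Mean = α/β = 12.3/29.8 = 0.413.
This is the posterior mode — the MAP estimate.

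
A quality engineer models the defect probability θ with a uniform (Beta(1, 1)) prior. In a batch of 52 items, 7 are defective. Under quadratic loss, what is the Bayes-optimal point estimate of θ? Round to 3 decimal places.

0.148

Posterior: Beta(1+7, 1+45) = Beta(8, 46).
Mode = (8−1)/(8+46−2) = 7/52 = 0.135.
With a flat prior the MAP equals the MLE, 7/52.
Mean = 8/(8+46) = 8/54 = 0.148.
Quadratic loss ⇒ the optimal estimator is the posterior mean.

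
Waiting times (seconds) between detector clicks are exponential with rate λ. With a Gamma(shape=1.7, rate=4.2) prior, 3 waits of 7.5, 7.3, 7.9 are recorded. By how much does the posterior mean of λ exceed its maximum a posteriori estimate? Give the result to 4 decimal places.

0.0372

Σ times = 22.7. Posterior: Gamma(shape = 1.7+3 = 4.7, rate = 4.2+22.7 = 26.9).
Mode = (α−1)/β = 3.7/26.9 = 0.1375.
Mean = α/β = 4.7/26.9 = 0.1747.
Difference = 0.1747 − 0.1375 = 0.0372.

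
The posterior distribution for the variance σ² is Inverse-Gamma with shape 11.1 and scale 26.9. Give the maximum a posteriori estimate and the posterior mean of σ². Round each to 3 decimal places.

MAP: 2.223. Posterior mean: 2.663.

Mode = β/(α+1) = 26.9/12.1 = 2.223.
Mean = β/(α−1) = 26.9/10.1 = 2.663.
The posterior is right-skewed, so the mean exceeds the mode.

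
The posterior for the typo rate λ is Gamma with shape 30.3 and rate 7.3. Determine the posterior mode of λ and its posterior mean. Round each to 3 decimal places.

Mode = (α−1)/β = 29.3/7.3 = 4.014.
Mean = α/β = 30.3/7.3 = 4.151.
Right-skewed posterior ⇒ mode < mean.

MAP = 4.014; posterior mean = 4.151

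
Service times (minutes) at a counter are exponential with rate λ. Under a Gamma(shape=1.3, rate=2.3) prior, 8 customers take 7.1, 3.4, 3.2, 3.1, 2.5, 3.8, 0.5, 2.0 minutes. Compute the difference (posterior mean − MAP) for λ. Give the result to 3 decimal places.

Σ times = 25.6. Posterior: Gamma(shape = 1.3+8 = 9.3, rate = 2.3+25.6 = 27.9).
Mode = (α−1)/β = 8.3/27.9 = 0.297.
Mean = α/β = 9.3/27.9 = 0.333.
Difference = 0.333 − 0.297 = 0.036.
The posterior is right-skewed, so the mean exceeds the mode.

0.036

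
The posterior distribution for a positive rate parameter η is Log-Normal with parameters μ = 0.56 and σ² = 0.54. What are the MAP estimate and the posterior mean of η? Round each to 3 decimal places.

MAP: 1.020. Posterior mean: 2.293.

Mode = exp(μ − σ²) = exp(0.02) = 1.020.
Mean = exp(μ + σ²/2) = exp(0.830) = 2.293.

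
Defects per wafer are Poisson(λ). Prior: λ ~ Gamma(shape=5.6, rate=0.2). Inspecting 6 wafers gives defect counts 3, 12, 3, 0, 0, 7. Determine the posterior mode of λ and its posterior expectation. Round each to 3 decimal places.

posterior mode = 4.774, posterior expectation = 4.935

Σ counts = 25. Posterior: Gamma(shape = 5.6+25 = 30.6, rate = 0.2+6 = 6.2).
Mode = (α−1)/β = 29.6/6.2 = 4.774.
Mean = α/β = 30.6/6.2 = 4.935.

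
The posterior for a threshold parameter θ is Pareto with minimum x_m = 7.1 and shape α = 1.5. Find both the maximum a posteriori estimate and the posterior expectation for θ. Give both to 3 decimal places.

The Pareto density is strictly decreasing on [x_m, ∞), so the mode is x_m = 7.100.
Mean = α·x_m/(α−1) = 1.5·7.1/0.5 = 21.300.

θ_MAP = 7.100, E[θ|data] = 21.300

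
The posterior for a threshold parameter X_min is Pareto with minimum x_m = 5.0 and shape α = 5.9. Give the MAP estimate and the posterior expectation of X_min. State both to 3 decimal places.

MAP estimate = 5.000, posterior expectation = 6.020

The Pareto density is strictly decreasing on [x_m, ∞), so the mode is x_m = 5.000.
Mean = α·x_m/(α−1) = 5.9·5.0/4.9 = 6.020.
Mean > mode: the posterior has a right tail.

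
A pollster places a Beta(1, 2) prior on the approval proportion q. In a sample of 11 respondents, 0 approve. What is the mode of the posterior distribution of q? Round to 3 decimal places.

Posterior: Beta(1+0, 2+11) = Beta(1, 13).
Since α = 1 ≤ 1 and β > 1, the Beta density is monotone decreasing on [0,1]; the mode is at 0.
Mean = 1/(1+13) = 0.071.
This is the posterior mode — the MAP estimate.

0.000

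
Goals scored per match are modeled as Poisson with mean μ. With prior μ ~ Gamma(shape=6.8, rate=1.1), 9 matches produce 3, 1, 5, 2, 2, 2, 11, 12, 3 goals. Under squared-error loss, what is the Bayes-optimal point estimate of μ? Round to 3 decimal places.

4.733

Σ counts = 41. Posterior: Gamma(shape = 6.8+41 = 47.8, rate = 1.1+9 = 10.1).
Mode = (α−1)/β = 46.8/10.1 = 4.634.
Mean = α/β = 47.8/10.1 = 4.733.
Squared-error loss ⇒ the optimal estimator is the posterior mean.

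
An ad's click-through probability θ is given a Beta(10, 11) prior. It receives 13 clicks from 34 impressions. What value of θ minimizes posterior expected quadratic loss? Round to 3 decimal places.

0.418

Posterior: Beta(10+13, 11+21) = Beta(23, 32).
Mode = (23−1)/(23+32−2) = 22/53 = 0.415.
Mean = 23/(23+32) = 23/55 = 0.418.
Quadratic loss ⇒ the optimal estimator is the posterior mean.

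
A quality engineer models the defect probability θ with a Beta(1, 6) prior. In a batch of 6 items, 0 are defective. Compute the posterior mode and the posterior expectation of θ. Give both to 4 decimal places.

Posterior: Beta(1+0, 6+6) = Beta(1, 12).
Since α = 1 ≤ 1 and β > 1, the Beta density is monotone decreasing on [0,1]; the mode is at 0.
Mean = 1/(1+12) = 0.0769.
The posterior is right-skewed, so the mean exceeds the mode.

MAP = 0.0000, posterior mean = 0.0769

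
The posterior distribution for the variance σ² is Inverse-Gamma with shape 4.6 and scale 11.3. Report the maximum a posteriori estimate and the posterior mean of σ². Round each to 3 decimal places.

σ²_MAP = 2.018, E[σ²|data] = 3.139

Mode = β/(α+1) = 11.3/5.6 = 2.018.
Mean = β/(α−1) = 11.3/3.6 = 3.139.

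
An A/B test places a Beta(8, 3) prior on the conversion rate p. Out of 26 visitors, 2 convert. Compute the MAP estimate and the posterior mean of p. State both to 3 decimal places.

MAP = 0.257; posterior mean = 0.270

Posterior: Beta(8+2, 3+24) = Beta(10, 27).
Mode = (10−1)/(10+27−2) = 9/35 = 0.257.
Mean = 10/(10+27) = 10/37 = 0.270.
The posterior is right-skewed, so the mean exceeds the mode.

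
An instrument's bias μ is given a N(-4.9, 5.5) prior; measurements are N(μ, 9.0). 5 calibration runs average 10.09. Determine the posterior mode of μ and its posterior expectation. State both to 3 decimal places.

Posterior for μ is Normal. Precision-weighted mean: (1/5.5·-4.9 + 5/9.0·10.09) / (1/5.5 + 5/9.0) = 6.394.
A Normal posterior is symmetric, so mode = mean.

MAP: 6.394. Posterior mean: 6.394.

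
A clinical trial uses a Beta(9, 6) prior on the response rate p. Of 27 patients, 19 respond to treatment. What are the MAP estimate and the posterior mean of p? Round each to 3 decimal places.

Posterior: Beta(9+19, 6+8) = Beta(28, 14).
Mode = (28−1)/(28+14−2) = 27/40 = 0.675.
Mean = 28/(28+14) = 28/42 = 0.667.

MAP: 0.675. Posterior mean: 0.667.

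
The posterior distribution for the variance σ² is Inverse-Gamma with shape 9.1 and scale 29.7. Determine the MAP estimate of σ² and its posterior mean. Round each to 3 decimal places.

Mode = β/(α+1) = 29.7/10.1 = 2.941.
Mean = β/(α−1) = 29.7/8.1 = 3.667.

MAP = 2.941, posterior mean = 3.667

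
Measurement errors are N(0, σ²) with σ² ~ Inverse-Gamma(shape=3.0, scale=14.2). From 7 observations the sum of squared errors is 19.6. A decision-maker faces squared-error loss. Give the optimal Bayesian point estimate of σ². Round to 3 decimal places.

Posterior: Inverse-Gamma(shape = 3.0+7/2 = 6.5, scale = 14.2+19.6/2 = 24.0).
Mode = β/(α+1) = 24.0/7.5 = 3.200.
Mean = β/(α−1) = 24.0/5.5 = 4.364.
Squared-error loss ⇒ the optimal estimator is the posterior mean.

4.364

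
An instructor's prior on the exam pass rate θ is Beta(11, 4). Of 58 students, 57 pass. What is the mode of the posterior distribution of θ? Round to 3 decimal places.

0.944

Posterior: Beta(11+57, 4+1) = Beta(68, 5).
Mode = (68−1)/(68+5−2) = 67/71 = 0.944.
Mean = 68/(68+5) = 68/73 = 0.932.
This is the posterior mode — the MAP estimate.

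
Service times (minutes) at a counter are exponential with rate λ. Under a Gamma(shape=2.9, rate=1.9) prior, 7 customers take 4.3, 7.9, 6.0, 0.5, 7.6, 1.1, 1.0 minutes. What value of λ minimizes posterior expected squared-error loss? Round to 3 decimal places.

0.327

Σ times = 28.4. Posterior: Gamma(shape = 2.9+7 = 9.9, rate = 1.9+28.4 = 30.3).
Mode = (α−1)/β = 8.9/30.3 = 0.294.
Mean = α/β = 9.9/30.3 = 0.327.
Squared-error loss ⇒ the optimal estimator is the posterior mean.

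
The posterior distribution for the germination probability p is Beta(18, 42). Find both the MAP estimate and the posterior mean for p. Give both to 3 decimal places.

Mode = (18−1)/(18+42−2) = 17/58 = 0.293.
Mean = 18/(18+42) = 18/60 = 0.300.

MAP = 0.293; posterior mean = 0.300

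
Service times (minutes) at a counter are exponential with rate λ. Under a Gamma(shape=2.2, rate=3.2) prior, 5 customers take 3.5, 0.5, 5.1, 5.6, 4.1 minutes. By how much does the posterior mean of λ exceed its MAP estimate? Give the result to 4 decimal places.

0.0455

Σ times = 18.8. Posterior: Gamma(shape = 2.2+5 = 7.2, rate = 3.2+18.8 = 22.0).
Mode = (α−1)/β = 6.2/22.0 = 0.2818.
Mean = α/β = 7.2/22.0 = 0.3273.
Difference = 0.3273 − 0.2818 = 0.0455.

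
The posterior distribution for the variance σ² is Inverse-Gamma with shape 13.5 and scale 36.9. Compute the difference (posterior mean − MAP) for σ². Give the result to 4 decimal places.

Mode = β/(α+1) = 36.9/14.5 = 2.5448.
Mean = β/(α−1) = 36.9/12.5 = 2.9520.
Difference = 2.9520 − 2.5448 = 0.4072.
The mean is pulled above the mode by the posterior's right skew.

0.4072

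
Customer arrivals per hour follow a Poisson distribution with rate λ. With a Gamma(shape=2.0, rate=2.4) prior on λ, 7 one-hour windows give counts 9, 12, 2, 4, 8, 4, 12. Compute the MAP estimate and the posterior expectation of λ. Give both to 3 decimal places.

MAP = 5.532, posterior mean = 5.638

Σ counts = 51. Posterior: Gamma(shape = 2.0+51 = 53.0, rate = 2.4+7 = 9.4).
Mode = (α−1)/β = 52.0/9.4 = 5.532.
Mean = α/β = 53.0/9.4 = 5.638.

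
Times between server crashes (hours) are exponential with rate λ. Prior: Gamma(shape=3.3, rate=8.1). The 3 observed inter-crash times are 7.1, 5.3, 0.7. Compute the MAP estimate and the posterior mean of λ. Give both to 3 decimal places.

Σ times = 13.1. Posterior: Gamma(shape = 3.3+3 = 6.3, rate = 8.1+13.1 = 21.2).
Mode = (α−1)/β = 5.3/21.2 = 0.250.
Mean = α/β = 6.3/21.2 = 0.297.

λ_MAP = 0.250, E[λ|data] = 0.297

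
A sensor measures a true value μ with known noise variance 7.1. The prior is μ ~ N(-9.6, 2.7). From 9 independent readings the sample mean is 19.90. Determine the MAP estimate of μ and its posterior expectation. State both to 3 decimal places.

Posterior for μ is Normal. Precision-weighted mean: (1/2.7·-9.6 + 9/7.1·19.90) / (1/2.7 + 9/7.1) = 13.230.
A Normal posterior is symmetric, so mode = mean.

μ_MAP = 13.230, E[μ|data] = 13.230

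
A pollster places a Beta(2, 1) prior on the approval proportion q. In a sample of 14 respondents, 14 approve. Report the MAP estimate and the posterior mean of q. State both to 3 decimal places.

MAP: 1.000. Posterior mean: 0.941.

Posterior: Beta(2+14, 1+0) = Beta(16, 1).
Since β = 1 ≤ 1 and α > 1, the Beta density is monotone increasing on [0,1]; the mode is at 1.
Mean = 16/(16+1) = 0.941.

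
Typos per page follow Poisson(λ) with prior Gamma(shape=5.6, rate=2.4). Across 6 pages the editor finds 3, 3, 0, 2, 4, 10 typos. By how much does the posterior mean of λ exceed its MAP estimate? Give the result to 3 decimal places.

Σ counts = 22. Posterior: Gamma(shape = 5.6+22 = 27.6, rate = 2.4+6 = 8.4).
Mode = (α−1)/β = 26.6/8.4 = 3.167.
Mean = α/β = 27.6/8.4 = 3.286.
Difference = 3.286 − 3.167 = 0.119.

0.119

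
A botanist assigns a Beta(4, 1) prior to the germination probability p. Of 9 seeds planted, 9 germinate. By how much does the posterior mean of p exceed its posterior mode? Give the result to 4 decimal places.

-0.0714

Posterior: Beta(4+9, 1+0) = Beta(13, 1).
Since β = 1 ≤ 1 and α > 1, the Beta density is monotone increasing on [0,1]; the mode is at 1.
Mean = 13/(13+1) = 0.9286.
Difference = 0.9286 − 1.0000 = -0.0714.
The mean is pulled below the mode by the posterior's left skew.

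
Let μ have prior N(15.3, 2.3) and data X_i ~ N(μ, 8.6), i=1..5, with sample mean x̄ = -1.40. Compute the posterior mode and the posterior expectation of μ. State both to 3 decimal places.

MAP = 5.745; posterior mean = 5.745

Posterior for μ is Normal. Precision-weighted mean: (1/2.3·15.3 + 5/8.6·-1.40) / (1/2.3 + 5/8.6) = 5.745.
A Normal posterior is symmetric, so mode = mean.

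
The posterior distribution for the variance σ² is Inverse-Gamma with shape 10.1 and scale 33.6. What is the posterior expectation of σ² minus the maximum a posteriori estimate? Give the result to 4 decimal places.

0.6653

Mode = β/(α+1) = 33.6/11.1 = 3.0270.
Mean = β/(α−1) = 33.6/9.1 = 3.6923.
Difference = 3.6923 − 3.0270 = 0.6653.
Mean > mode: the posterior has a right tail.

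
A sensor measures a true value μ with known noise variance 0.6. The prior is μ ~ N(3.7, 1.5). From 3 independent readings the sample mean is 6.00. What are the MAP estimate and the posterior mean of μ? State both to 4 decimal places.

Posterior for μ is Normal. Precision-weighted mean: (1/1.5·3.7 + 3/0.6·6.00) / (1/1.5 + 3/0.6) = 5.7294.
A Normal posterior is symmetric, so mode = mean.

MAP: 5.7294. Posterior mean: 5.7294.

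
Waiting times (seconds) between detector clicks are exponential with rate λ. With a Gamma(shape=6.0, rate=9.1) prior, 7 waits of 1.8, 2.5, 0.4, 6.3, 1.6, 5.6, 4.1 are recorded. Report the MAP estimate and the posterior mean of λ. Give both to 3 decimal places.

λ_MAP = 0.382, E[λ|data] = 0.414

Σ times = 22.3. Posterior: Gamma(shape = 6.0+7 = 13.0, rate = 9.1+22.3 = 31.4).
Mode = (α−1)/β = 12.0/31.4 = 0.382.
Mean = α/β = 13.0/31.4 = 0.414.
The mean is pulled above the mode by the posterior's right skew.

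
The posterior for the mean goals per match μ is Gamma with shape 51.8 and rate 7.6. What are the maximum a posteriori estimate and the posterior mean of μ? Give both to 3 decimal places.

maximum a posteriori estimate = 6.684, posterior mean = 6.816

Mode = (α−1)/β = 50.8/7.6 = 6.684.
Mean = α/β = 51.8/7.6 = 6.816.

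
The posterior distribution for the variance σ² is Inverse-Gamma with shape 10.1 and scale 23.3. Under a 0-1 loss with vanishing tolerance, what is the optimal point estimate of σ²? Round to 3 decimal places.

2.099

Mode = β/(α+1) = 23.3/11.1 = 2.099.
Mean = β/(α−1) = 23.3/9.1 = 2.560.
This is the posterior mode — the MAP estimate.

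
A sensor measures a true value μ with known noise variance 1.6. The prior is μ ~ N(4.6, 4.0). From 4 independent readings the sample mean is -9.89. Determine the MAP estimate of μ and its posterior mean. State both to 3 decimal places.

MAP = -8.573, posterior mean = -8.573

Posterior for μ is Normal. Precision-weighted mean: (1/4.0·4.6 + 4/1.6·-9.89) / (1/4.0 + 4/1.6) = -8.573.
A Normal posterior is symmetric, so mode = mean.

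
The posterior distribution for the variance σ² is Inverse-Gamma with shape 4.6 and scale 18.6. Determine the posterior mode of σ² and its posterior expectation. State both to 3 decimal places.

MAP = 3.321, posterior mean = 5.167

Mode = β/(α+1) = 18.6/5.6 = 3.321.
Mean = β/(α−1) = 18.6/3.6 = 5.167.
The mean is pulled above the mode by the posterior's right skew.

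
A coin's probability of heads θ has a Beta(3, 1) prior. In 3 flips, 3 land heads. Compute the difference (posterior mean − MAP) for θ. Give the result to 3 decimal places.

-0.143

Posterior: Beta(3+3, 1+0) = Beta(6, 1).
Since β = 1 ≤ 1 and α > 1, the Beta density is monotone increasing on [0,1]; the mode is at 1.
Mean = 6/(6+1) = 0.857.
Difference = 0.857 − 1.000 = -0.143.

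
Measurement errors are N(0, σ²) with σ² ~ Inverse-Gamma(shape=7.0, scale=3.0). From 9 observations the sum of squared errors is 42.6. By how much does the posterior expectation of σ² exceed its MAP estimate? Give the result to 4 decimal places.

0.3703

Posterior: Inverse-Gamma(shape = 7.0+9/2 = 11.5, scale = 3.0+42.6/2 = 24.3).
Mode = β/(α+1) = 24.3/12.5 = 1.9440.
Mean = β/(α−1) = 24.3/10.5 = 2.3143.
Difference = 2.3143 − 1.9440 = 0.3703.
Right-skewed posterior ⇒ mode < mean.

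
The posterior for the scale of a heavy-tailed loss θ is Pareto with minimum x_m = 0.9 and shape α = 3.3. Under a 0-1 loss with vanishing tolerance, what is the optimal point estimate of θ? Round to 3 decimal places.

0.900

The Pareto density is strictly decreasing on [x_m, ∞), so the mode is x_m = 0.900.
Mean = α·x_m/(α−1) = 3.3·0.9/2.3 = 1.291.
This is the posterior mode — the MAP estimate.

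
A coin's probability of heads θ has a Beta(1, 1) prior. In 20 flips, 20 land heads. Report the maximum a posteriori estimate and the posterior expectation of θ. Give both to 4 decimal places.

θ_MAP = 1.0000, E[θ|data] = 0.9545

Posterior: Beta(1+20, 1+0) = Beta(21, 1).
Since β = 1 ≤ 1 and α > 1, the Beta density is monotone increasing on [0,1]; the mode is at 1.
Mean = 21/(21+1) = 0.9545.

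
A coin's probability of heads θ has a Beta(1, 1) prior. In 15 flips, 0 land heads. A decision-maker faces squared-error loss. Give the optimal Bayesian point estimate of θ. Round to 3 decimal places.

Posterior: Beta(1+0, 1+15) = Beta(1, 16).
Since α = 1 ≤ 1 and β > 1, the Beta density is monotone decreasing on [0,1]; the mode is at 0.
Mean = 1/(1+16) = 0.059.
Squared-error loss ⇒ the optimal estimator is the posterior mean.

0.059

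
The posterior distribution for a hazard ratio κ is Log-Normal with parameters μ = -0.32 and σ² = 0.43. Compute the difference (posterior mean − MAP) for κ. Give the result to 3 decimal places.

Mode = exp(μ − σ²) = exp(-0.75) = 0.472.
Mean = exp(μ + σ²/2) = exp(-0.105) = 0.900.
Difference = 0.900 − 0.472 = 0.428.

0.428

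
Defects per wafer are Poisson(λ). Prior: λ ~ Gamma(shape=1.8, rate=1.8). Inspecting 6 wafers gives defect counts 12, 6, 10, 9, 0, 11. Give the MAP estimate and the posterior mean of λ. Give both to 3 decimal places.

λ_MAP = 6.256, E[λ|data] = 6.385

Σ counts = 48. Posterior: Gamma(shape = 1.8+48 = 49.8, rate = 1.8+6 = 7.8).
Mode = (α−1)/β = 48.8/7.8 = 6.256.
Mean = α/β = 49.8/7.8 = 6.385.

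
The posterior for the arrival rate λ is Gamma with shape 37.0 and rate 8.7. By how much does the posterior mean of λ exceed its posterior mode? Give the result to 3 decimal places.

Mode = (α−1)/β = 36.0/8.7 = 4.138.
Mean = α/β = 37.0/8.7 = 4.253.
Difference = 4.253 − 4.138 = 0.115.

0.115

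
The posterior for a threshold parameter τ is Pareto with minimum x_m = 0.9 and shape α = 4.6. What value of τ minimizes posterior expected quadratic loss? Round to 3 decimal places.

1.150

The Pareto density is strictly decreasing on [x_m, ∞), so the mode is x_m = 0.900.
Mean = α·x_m/(α−1) = 4.6·0.9/3.6 = 1.150.
Quadratic loss ⇒ the optimal estimator is the posterior mean.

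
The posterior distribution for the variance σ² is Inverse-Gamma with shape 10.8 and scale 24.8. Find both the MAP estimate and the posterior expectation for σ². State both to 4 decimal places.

Mode = β/(α+1) = 24.8/11.8 = 2.1017.
Mean = β/(α−1) = 24.8/9.8 = 2.5306.
The mean is pulled above the mode by the posterior's right skew.

σ²_MAP = 2.1017, E[σ²|data] = 2.5306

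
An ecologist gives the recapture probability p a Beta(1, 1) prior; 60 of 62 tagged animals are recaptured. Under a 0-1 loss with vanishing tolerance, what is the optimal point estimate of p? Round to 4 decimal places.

Posterior: Beta(1+60, 1+2) = Beta(61, 3).
Mode = (61−1)/(61+3−2) = 60/62 = 0.9677.
With a flat prior the MAP equals the MLE, 60/62.
Mean = 61/(61+3) = 61/64 = 0.9531.
This is the posterior mode — the MAP estimate.

0.9677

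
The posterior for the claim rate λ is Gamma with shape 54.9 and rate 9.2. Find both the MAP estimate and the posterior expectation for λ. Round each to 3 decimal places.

Mode = (α−1)/β = 53.9/9.2 = 5.859.
Mean = α/β = 54.9/9.2 = 5.967.

MAP: 5.859. Posterior mean: 5.967.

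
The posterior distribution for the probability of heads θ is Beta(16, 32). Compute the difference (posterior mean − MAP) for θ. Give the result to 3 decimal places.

Mode = (16−1)/(16+32−2) = 15/46 = 0.326.
Mean = 16/(16+32) = 16/48 = 0.333.
Difference = 0.333 − 0.326 = 0.007.

0.007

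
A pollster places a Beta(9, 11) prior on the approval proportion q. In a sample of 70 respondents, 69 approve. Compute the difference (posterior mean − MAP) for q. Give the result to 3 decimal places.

Posterior: Beta(9+69, 11+1) = Beta(78, 12).
Mode = (78−1)/(78+12−2) = 77/88 = 0.875.
Mean = 78/(78+12) = 78/90 = 0.867.
Difference = 0.867 − 0.875 = -0.008.

-0.008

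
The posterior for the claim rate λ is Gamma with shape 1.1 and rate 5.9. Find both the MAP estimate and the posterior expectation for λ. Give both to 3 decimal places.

Mode = (α−1)/β = 0.1/5.9 = 0.017.
Mean = α/β = 1.1/5.9 = 0.186.
Right-skewed posterior ⇒ mode < mean.

MAP = 0.017, posterior mean = 0.186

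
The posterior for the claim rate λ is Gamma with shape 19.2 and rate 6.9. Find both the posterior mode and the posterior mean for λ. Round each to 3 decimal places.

Mode = (α−1)/β = 18.2/6.9 = 2.638.
Mean = α/β = 19.2/6.9 = 2.783.
Right-skewed posterior ⇒ mode < mean.

MAP: 2.638. Posterior mean: 2.783.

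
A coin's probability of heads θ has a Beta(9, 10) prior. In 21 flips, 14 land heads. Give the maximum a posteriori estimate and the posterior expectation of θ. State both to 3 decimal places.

MAP = 0.579, posterior mean = 0.575

Posterior: Beta(9+14, 10+7) = Beta(23, 17).
Mode = (23−1)/(23+17−2) = 22/38 = 0.579.
Mean = 23/(23+17) = 23/40 = 0.575.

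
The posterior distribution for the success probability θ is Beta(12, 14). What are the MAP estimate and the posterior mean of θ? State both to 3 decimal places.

Mode = (12−1)/(12+14−2) = 11/24 = 0.458.
Mean = 12/(12+14) = 12/26 = 0.462.
The mean is pulled above the mode by the posterior's right skew.

MAP = 0.458, posterior mean = 0.462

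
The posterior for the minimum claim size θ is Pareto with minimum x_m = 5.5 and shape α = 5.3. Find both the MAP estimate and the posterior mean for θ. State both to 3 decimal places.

MAP: 5.500. Posterior mean: 6.779.

The Pareto density is strictly decreasing on [x_m, ∞), so the mode is x_m = 5.500.
Mean = α·x_m/(α−1) = 5.3·5.5/4.3 = 6.779.
The mean is pulled above the mode by the posterior's right skew.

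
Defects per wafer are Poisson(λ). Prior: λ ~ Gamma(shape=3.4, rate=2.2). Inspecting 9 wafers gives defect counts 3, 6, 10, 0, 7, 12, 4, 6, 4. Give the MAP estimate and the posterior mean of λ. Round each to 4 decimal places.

Σ counts = 52. Posterior: Gamma(shape = 3.4+52 = 55.4, rate = 2.2+9 = 11.2).
Mode = (α−1)/β = 54.4/11.2 = 4.8571.
Mean = α/β = 55.4/11.2 = 4.9464.

MAP = 4.8571; posterior mean = 4.9464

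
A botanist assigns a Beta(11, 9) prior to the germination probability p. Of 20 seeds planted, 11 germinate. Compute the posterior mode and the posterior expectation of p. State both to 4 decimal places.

Posterior: Beta(11+11, 9+9) = Beta(22, 18).
Mode = (22−1)/(22+18−2) = 21/38 = 0.5526.
Mean = 22/(22+18) = 22/40 = 0.5500.
Mode > mean: the posterior has a left tail.

p_MAP = 0.5526, E[p|data] = 0.5500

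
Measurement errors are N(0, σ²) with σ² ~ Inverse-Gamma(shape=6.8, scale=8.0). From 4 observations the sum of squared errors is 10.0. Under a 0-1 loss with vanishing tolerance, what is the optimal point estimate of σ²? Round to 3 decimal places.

1.327

Posterior: Inverse-Gamma(shape = 6.8+4/2 = 8.8, scale = 8.0+10.0/2 = 13.0).
Mode = β/(α+1) = 13.0/9.8 = 1.327.
Mean = β/(α−1) = 13.0/7.8 = 1.667.
This is the posterior mode — the MAP estimate.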